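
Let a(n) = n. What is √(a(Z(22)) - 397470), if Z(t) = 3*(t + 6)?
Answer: 9*I*√4906 ≈ 630.39*I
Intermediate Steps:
Z(t) = 18 + 3*t (Z(t) = 3*(6 + t) = 18 + 3*t)
√(a(Z(22)) - 397470) = √((18 + 3*22) - 397470) = √((18 + 66) - 397470) = √(84 - 397470) = √(-397386) = 9*I*√4906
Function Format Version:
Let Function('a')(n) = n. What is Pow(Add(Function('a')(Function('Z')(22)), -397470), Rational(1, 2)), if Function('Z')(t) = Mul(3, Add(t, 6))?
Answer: Mul(9, I, Pow(4906, Rational(1, 2))) ≈ Mul(630.39, I)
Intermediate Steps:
Function('Z')(t) = Add(18, Mul(3, t)) (Function('Z')(t) = Mul(3, Add(6, t)) = Add(18, Mul(3, t)))
Pow(Add(Function('a')(Function('Z')(22)), -397470), Rational(1, 2)) = Pow(Add(Add(18, Mul(3, 22)), -397470), Rational(1, 2)) = Pow(Add(Add(18, 66), -397470), Rational(1, 2)) = Pow(Add(84, -397470), Rational(1, 2)) = Pow(-397386, Rational(1, 2)) = Mul(9, I, Pow(4906, Rational(1, 2)))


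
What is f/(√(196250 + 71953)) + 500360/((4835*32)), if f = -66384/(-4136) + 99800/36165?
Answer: 12509/3868 + 70338754*√3/3354296517 ≈ 3.2703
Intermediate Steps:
f = 70338754/3739461 (f = -66384*(-1/4136) + 99800*(1/36165) = 8298/517 + 19960/7233 = 70338754/3739461 ≈ 18.810)
f/(√(196250 + 71953)) + 500360/((4835*32)) = 70338754/(3739461*(√(196250 + 71953))) + 500360/((4835*32)) = 70338754/(3739461*(√268203)) + 500360/154720 = 70338754/(3739461*((299*√3))) + 500360*(1/154720) = 70338754*(√3/897)/3739461 + 12509/3868 = 70338754*√3/3354296517 + 12509/3868 = 12509/3868 + 70338754*√3/3354296517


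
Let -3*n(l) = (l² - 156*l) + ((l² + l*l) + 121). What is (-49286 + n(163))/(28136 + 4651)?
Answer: -202258/98361 ≈ -2.0563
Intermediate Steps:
n(l) = -121/3 - l² + 52*l (n(l) = -((l² - 156*l) + ((l² + l*l) + 121))/3 = -((l² - 156*l) + ((l² + l²) + 121))/3 = -((l² - 156*l) + (2*l² + 121))/3 = -((l² - 156*l) + (121 + 2*l²))/3 = -(121 - 156*l + 3*l²)/3 = -121/3 - l² + 52*l)
(-49286 + n(163))/(28136 + 4651) = (-49286 + (-121/3 - 1*163² + 52*163))/(28136 + 4651) = (-49286 + (-121/3 - 1*26569 + 8476))/32787 = (-49286 + (-121/3 - 26569 + 8476))*(1/32787) = (-49286 - 54400/3)*(1/32787) = -202258/3*1/32787 = -202258/98361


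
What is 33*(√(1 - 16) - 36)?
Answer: -1188 + 33*I*√15 ≈ -1188.0 + 127.81*I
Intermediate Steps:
33*(√(1 - 16) - 36) = 33*(√(-15) - 36) = 33*(I*√15 - 36) = 33*(-36 + I*√15) = -1188 + 33*I*√15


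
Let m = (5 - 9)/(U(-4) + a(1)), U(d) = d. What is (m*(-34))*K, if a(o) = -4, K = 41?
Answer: -697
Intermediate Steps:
m = ½ (m = (5 - 9)/(-4 - 4) = -4/(-8) = -4*(-⅛) = ½ ≈ 0.50000)
(m*(-34))*K = ((½)*(-34))*41 = -17*41 = -697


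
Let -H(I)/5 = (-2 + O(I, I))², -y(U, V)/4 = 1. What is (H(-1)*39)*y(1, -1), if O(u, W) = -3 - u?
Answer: 12480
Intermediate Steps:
y(U, V) = -4 (y(U, V) = -4*1 = -4)
H(I) = -5*(-5 - I)² (H(I) = -5*(-2 + (-3 - I))² = -5*(-5 - I)²)
(H(-1)*39)*y(1, -1) = (-5*(5 - 1)²*39)*(-4) = (-5*4²*39)*(-4) = (-5*16*39)*(-4) = -80*39*(-4) = -3120*(-4) = 12480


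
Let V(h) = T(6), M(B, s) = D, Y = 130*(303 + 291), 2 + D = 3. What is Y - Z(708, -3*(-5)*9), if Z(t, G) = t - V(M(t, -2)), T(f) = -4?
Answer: 76508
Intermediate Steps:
D = 1 (D = -2 + 3 = 1)
Y = 77220 (Y = 130*594 = 77220)
M(B, s) = 1
V(h) = -4
Z(t, G) = 4 + t (Z(t, G) = t - 1*(-4) = t + 4 = 4 + t)
Y - Z(708, -3*(-5)*9) = 77220 - (4 + 708) = 77220 - 1*712 = 77220 - 712 = 76508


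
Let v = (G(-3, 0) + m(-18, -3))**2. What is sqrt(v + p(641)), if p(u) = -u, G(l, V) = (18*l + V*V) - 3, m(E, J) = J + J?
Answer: 16*sqrt(13) ≈ 57.689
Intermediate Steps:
m(E, J) = 2*J
G(l, V) = -3 + V**2 + 18*l (G(l, V) = (18*l + V**2) - 3 = (V**2 + 18*l) - 3 = -3 + V**2 + 18*l)
v = 3969 (v = ((-3 + 0**2 + 18*(-3)) + 2*(-3))**2 = ((-3 + 0 - 54) - 6)**2 = (-57 - 6)**2 = (-63)**2 = 3969)
sqrt(v + p(641)) = sqrt(3969 - 1*641) = sqrt(3969 - 641) = sqrt(3328) = 16*sqrt(13)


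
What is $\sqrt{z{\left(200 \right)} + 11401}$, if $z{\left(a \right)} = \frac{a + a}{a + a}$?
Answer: $\sqrt{11402} \approx 106.78$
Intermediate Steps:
$z{\left(a \right)} = 1$ ($z{\left(a \right)} = \frac{2 a}{2 a} = 2 a \frac{1}{2 a} = 1$)
$\sqrt{z{\left(200 \right)} + 11401} = \sqrt{1 + 11401} = \sqrt{11402}$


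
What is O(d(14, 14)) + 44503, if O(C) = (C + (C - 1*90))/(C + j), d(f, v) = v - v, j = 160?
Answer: 712039/16 ≈ 44502.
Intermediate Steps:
d(f, v) = 0
O(C) = (-90 + 2*C)/(160 + C) (O(C) = (C + (C - 1*90))/(C + 160) = (C + (C - 90))/(160 + C) = (C + (-90 + C))/(160 + C) = (-90 + 2*C)/(160 + C))
O(d(14, 14)) + 44503 = 2*(-45 + 0)/(160 + 0) + 44503 = 2*(-45)/160 + 44503 = 2*(1/160)*(-45) + 44503 = -9/16 + 44503 = 712039/16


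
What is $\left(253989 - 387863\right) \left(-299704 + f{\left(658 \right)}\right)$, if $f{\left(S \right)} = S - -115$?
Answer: $40019088694$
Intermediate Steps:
$f{\left(S \right)} = 115 + S$ ($f{\left(S \right)} = S + 115 = 115 + S$)
$\left(253989 - 387863\right) \left(-299704 + f{\left(658 \right)}\right) = \left(253989 - 387863\right) \left(-299704 + \left(115 + 658\right)\right) = - 133874 \left(-299704 + 773\right) = \left(-133874\right) \left(-298931\right) = 40019088694$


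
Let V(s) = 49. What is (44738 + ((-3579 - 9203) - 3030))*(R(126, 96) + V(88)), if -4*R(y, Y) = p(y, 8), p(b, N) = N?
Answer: 1359522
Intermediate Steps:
R(y, Y) = -2 (R(y, Y) = -¼*8 = -2)
(44738 + ((-3579 - 9203) - 3030))*(R(126, 96) + V(88)) = (44738 + ((-3579 - 9203) - 3030))*(-2 + 49) = (44738 + (-12782 - 3030))*47 = (44738 - 15812)*47 = 28926*47 = 1359522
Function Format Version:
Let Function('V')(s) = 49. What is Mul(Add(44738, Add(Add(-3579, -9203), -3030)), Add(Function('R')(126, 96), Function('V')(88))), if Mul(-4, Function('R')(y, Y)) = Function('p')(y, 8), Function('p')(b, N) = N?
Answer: 1359522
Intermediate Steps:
Function('R')(y, Y) = -2 (Function('R')(y, Y) = Mul(Rational(-1, 4), 8) = -2)
Mul(Add(44738, Add(Add(-3579, -9203), -3030)), Add(Function('R')(126, 96), Function('V')(88))) = Mul(Add(44738, Add(Add(-3579, -9203), -3030)), Add(-2, 49)) = Mul(Add(44738, Add(-12782, -3030)), 47) = Mul(Add(44738, -15812), 47) = Mul(28926, 47) = 1359522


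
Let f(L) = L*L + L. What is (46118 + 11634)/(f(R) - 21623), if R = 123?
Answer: -57752/6371 ≈ -9.0648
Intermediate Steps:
f(L) = L + L² (f(L) = L² + L = L + L²)
(46118 + 11634)/(f(R) - 21623) = (46118 + 11634)/(123*(1 + 123) - 21623) = 57752/(123*124 - 21623) = 57752/(15252 - 21623) = 57752/(-6371) = 57752*(-1/6371) = -57752/6371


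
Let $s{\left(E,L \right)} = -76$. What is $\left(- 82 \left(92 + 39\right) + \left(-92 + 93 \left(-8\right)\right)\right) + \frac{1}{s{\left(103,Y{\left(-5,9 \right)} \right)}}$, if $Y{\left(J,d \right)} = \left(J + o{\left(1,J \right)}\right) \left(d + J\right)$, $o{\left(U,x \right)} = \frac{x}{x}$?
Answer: $- \frac{879929}{76} \approx -11578.0$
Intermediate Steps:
$o{\left(U,x \right)} = 1$
$Y{\left(J,d \right)} = \left(1 + J\right) \left(J + d\right)$ ($Y{\left(J,d \right)} = \left(J + 1\right) \left(d + J\right) = \left(1 + J\right) \left(J + d\right)$)
$\left(- 82 \left(92 + 39\right) + \left(-92 + 93 \left(-8\right)\right)\right) + \frac{1}{s{\left(103,Y{\left(-5,9 \right)} \right)}} = \left(- 82 \left(92 + 39\right) + \left(-92 + 93 \left(-8\right)\right)\right) + \frac{1}{-76} = \left(\left(-82\right) 131 - 836\right) - \frac{1}{76} = \left(-10742 - 836\right) - \frac{1}{76} = -11578 - \frac{1}{76} = - \frac{879929}{76}$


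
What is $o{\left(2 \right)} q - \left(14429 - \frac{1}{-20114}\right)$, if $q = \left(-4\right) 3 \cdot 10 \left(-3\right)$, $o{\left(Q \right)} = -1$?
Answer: $- \frac{297465947}{20114} \approx -14789.0$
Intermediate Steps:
$q = 360$ ($q = \left(-12\right) 10 \left(-3\right) = \left(-120\right) \left(-3\right) = 360$)
$o{\left(2 \right)} q - \left(14429 - \frac{1}{-20114}\right) = \left(-1\right) 360 - \left(14429 - \frac{1}{-20114}\right) = -360 - \left(14429 - - \frac{1}{20114}\right) = -360 - \left(14429 + \frac{1}{20114}\right) = -360 - \frac{290224907}{20114} = - \frac{297465947}{20114}$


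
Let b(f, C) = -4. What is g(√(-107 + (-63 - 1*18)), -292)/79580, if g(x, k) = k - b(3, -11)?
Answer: -72/19895 ≈ -0.0036190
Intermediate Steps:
g(x, k) = 4 + k (g(x, k) = k - 1*(-4) = k + 4 = 4 + k)
g(√(-107 + (-63 - 1*18)), -292)/79580 = (4 - 292)/79580 = -288*1/79580 = -72/19895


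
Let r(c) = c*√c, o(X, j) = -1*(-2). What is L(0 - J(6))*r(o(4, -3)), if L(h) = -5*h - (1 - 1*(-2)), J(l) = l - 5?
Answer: 4*√2 ≈ 5.6569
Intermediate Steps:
o(X, j) = 2
r(c) = c^(3/2)
J(l) = -5 + l
L(h) = -3 - 5*h (L(h) = -5*h - (1 + 2) = -5*h - 1*3 = -5*h - 3 = -3 - 5*h)
L(0 - J(6))*r(o(4, -3)) = (-3 - 5*(0 - (-5 + 6)))*2^(3/2) = (-3 - 5*(0 - 1*1))*(2*√2) = (-3 - 5*(0 - 1))*(2*√2) = (-3 - 5*(-1))*(2*√2) = (-3 + 5)*(2*√2) = 2*(2*√2) = 4*√2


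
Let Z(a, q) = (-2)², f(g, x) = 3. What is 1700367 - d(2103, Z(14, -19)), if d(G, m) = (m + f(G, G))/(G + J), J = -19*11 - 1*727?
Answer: 1984328282/1167 ≈ 1.7004e+6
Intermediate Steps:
Z(a, q) = 4
J = -936 (J = -209 - 727 = -936)
d(G, m) = (3 + m)/(-936 + G) (d(G, m) = (m + 3)/(G - 936) = (3 + m)/(-936 + G))
1700367 - d(2103, Z(14, -19)) = 1700367 - (3 + 4)/(-936 + 2103) = 1700367 - 7/1167 = 1984328282/1167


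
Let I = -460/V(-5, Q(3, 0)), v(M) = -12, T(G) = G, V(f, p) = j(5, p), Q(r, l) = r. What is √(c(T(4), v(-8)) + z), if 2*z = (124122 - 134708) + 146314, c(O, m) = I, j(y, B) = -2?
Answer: 3*√7566 ≈ 260.95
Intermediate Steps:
V(f, p) = -2
I = 230 (I = -460/(-2) = -460*(-½) = 230)
c(O, m) = 230
z = 67864 (z = ((124122 - 134708) + 146314)/2 = (-10586 + 146314)/2 = (½)*135728 = 67864)
√(c(T(4), v(-8)) + z) = √(230 + 67864) = √68094 = 3*√7566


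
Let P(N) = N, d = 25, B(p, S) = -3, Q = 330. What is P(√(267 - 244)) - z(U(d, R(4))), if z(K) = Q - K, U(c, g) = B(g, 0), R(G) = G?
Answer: -333 + √23 ≈ -328.20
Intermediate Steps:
U(c, g) = -3
z(K) = 330 - K
P(√(267 - 244)) - z(U(d, R(4))) = √(267 - 244) - (330 - 1*(-3)) = √23 - (330 + 3) = √23 - 1*333 = √23 - 333 = -333 + √23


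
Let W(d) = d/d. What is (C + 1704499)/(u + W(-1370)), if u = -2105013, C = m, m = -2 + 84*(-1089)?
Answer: -1613021/2105012 ≈ -0.76628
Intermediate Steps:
W(d) = 1
m = -91478 (m = -2 - 91476 = -91478)
C = -91478
(C + 1704499)/(u + W(-1370)) = (-91478 + 1704499)/(-2105013 + 1) = 1613021/(-2105012) = 1613021*(-1/2105012) = -1613021/2105012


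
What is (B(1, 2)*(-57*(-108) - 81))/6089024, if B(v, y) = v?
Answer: 6075/6089024 ≈ 0.00099770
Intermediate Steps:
(B(1, 2)*(-57*(-108) - 81))/6089024 = (1*(-57*(-108) - 81))/6089024 = (1*(6156 - 81))*(1/6089024) = (1*6075)*(1/6089024) = 6075*(1/6089024) = 6075/6089024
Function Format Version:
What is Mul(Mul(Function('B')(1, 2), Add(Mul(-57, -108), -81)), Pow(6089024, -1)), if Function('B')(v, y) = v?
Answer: Rational(6075, 6089024) ≈ 0.00099770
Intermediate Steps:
Mul(Mul(Function('B')(1, 2), Add(Mul(-57, -108), -81)), Pow(6089024, -1)) = Mul(Mul(1, Add(Mul(-57, -108), -81)), Pow(6089024, -1)) = Mul(Mul(1, Add(6156, -81)), Rational(1, 6089024)) = Mul(Mul(1, 6075), Rational(1, 6089024)) = Mul(6075, Rational(1, 6089024)) = Rational(6075, 6089024)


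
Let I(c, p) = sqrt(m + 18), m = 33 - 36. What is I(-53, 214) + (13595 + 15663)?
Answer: 29258 + sqrt(15) ≈ 29262.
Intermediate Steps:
m = -3
I(c, p) = sqrt(15) (I(c, p) = sqrt(-3 + 18) = sqrt(15))
I(-53, 214) + (13595 + 15663) = sqrt(15) + (13595 + 15663) = sqrt(15) + 29258 = 29258 + sqrt(15)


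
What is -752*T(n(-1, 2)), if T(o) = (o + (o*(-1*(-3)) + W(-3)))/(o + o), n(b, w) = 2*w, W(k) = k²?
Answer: -2350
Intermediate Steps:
T(o) = (9 + 4*o)/(2*o) (T(o) = (o + (o*(-1*(-3)) + (-3)²))/(o + o) = (o + (o*3 + 9))/((2*o)) = (o + (3*o + 9))*(1/(2*o)) = (o + (9 + 3*o))*(1/(2*o)) = (9 + 4*o)*(1/(2*o)) = (9 + 4*o)/(2*o))
-752*T(n(-1, 2)) = -752*(2 + 9/(2*((2*2)))) = -752*(2 + (9/2)/4) = -752*(2 + (9/2)*(¼)) = -752*(2 + 9/8) = -752*25/8 = -2350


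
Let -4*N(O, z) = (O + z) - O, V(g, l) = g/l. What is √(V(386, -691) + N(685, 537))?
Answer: I*√257474201/1382 ≈ 11.611*I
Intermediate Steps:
N(O, z) = -z/4 (N(O, z) = -((O + z) - O)/4 = -z/4)
√(V(386, -691) + N(685, 537)) = √(386/(-691) - ¼*537) = √(386*(-1/691) - 537/4) = √(-386/691 - 537/4) = √(-372611/2764) = I*√257474201/1382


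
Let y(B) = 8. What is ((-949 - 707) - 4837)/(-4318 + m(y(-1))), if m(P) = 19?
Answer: 6493/4299 ≈ 1.5104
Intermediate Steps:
((-949 - 707) - 4837)/(-4318 + m(y(-1))) = ((-949 - 707) - 4837)/(-4318 + 19) = (-1656 - 4837)/(-4299) = -6493*(-1/4299) = 6493/4299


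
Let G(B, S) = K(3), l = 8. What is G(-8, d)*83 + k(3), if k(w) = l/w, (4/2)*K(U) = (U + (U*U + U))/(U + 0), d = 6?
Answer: 1261/6 ≈ 210.17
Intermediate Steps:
K(U) = (U² + 2*U)/(2*U) (K(U) = ((U + (U*U + U))/(U + 0))/2 = ((U + (U² + U))/U)/2 = ((U + (U + U²))/U)/2 = ((U² + 2*U)/U)/2 = (U² + 2*U)/(2*U))
G(B, S) = 5/2 (G(B, S) = 1 + (½)*3 = 1 + 3/2 = 5/2)
k(w) = 8/w
G(-8, d)*83 + k(3) = (5/2)*83 + 8/3 = 415/2 + 8*(⅓) = 415/2 + 8/3 = 1261/6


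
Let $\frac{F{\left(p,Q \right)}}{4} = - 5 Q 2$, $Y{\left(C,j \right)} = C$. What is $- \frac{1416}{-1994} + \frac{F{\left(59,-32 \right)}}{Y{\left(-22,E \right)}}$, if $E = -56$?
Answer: $- \frac{630292}{10967} \approx -57.472$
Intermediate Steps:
$F{\left(p,Q \right)} = - 40 Q$ ($F{\left(p,Q \right)} = 4 - 5 Q 2 = 4 \left(- 10 Q\right) = - 40 Q$)
$- \frac{1416}{-1994} + \frac{F{\left(59,-32 \right)}}{Y{\left(-22,E \right)}} = - \frac{1416}{-1994} + \frac{\left(-40\right) \left(-32\right)}{-22} = \left(-1416\right) \left(- \frac{1}{1994}\right) + 1280 \left(- \frac{1}{22}\right) = \frac{708}{997} - \frac{640}{11} = - \frac{630292}{10967}$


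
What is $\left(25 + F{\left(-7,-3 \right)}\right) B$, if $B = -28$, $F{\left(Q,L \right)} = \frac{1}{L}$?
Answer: $- \frac{2072}{3} \approx -690.67$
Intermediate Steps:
$\left(25 + F{\left(-7,-3 \right)}\right) B = \left(25 + \frac{1}{-3}\right) \left(-28\right) = \left(25 - \frac{1}{3}\right) \left(-28\right) = \frac{74}{3} \left(-28\right) = - \frac{2072}{3}$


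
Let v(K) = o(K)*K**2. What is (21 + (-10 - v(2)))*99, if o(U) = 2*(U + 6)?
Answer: -5247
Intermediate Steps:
o(U) = 12 + 2*U (o(U) = 2*(6 + U) = 12 + 2*U)
v(K) = K**2*(12 + 2*K) (v(K) = (12 + 2*K)*K**2 = K**2*(12 + 2*K))
(21 + (-10 - v(2)))*99 = (21 + (-10 - 2*2**2*(6 + 2)))*99 = (21 + (-10 - 2*4*8))*99 = (21 + (-10 - 1*64))*99 = (21 + (-10 - 64))*99 = (21 - 74)*99 = -53*99 = -5247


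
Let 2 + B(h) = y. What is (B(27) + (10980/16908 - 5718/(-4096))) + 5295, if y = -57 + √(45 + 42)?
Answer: 15115071403/2885632 + √87 ≈ 5247.4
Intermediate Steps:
y = -57 + √87 ≈ -47.673
B(h) = -59 + √87 (B(h) = -2 + (-57 + √87) = -59 + √87)
(B(27) + (10980/16908 - 5718/(-4096))) + 5295 = ((-59 + √87) + (10980/16908 - 5718/(-4096))) + 5295 = ((-59 + √87) + (10980*(1/16908) - 5718*(-1/4096))) + 5295 = ((-59 + √87) + (915/1409 + 2859/2048)) + 5295 = ((-59 + √87) + 5902251/2885632) + 5295 = (-164350037/2885632 + √87) + 5295 = 15115071403/2885632 + √87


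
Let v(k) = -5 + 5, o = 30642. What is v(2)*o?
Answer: 0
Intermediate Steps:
v(k) = 0
v(2)*o = 0*30642 = 0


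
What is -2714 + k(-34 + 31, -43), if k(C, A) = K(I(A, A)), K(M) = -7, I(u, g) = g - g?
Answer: -2721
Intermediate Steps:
I(u, g) = 0
k(C, A) = -7
-2714 + k(-34 + 31, -43) = -2714 - 7 = -2721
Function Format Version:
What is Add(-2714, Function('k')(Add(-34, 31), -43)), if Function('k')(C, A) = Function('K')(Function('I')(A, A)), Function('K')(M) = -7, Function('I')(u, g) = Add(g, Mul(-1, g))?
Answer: -2721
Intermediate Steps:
Function('I')(u, g) = 0
Function('k')(C, A) = -7
Add(-2714, Function('k')(Add(-34, 31), -43)) = Add(-2714, -7) = -2721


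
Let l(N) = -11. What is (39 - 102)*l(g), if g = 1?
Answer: 693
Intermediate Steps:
(39 - 102)*l(g) = (39 - 102)*(-11) = -63*(-11) = 693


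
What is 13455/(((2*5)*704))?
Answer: 2691/1408 ≈ 1.9112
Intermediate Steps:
13455/(((2*5)*704)) = 13455/((10*704)) = 13455/7040 = 13455*(1/7040) = 2691/1408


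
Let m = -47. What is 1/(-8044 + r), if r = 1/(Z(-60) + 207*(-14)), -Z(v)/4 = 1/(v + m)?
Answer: -310082/2494299715 ≈ -0.00012432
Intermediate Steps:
Z(v) = -4/(-47 + v) (Z(v) = -4/(v - 47) = -4/(-47 + v))
r = -107/310082 (r = 1/(-4/(-47 - 60) + 207*(-14)) = 1/(-4/(-107) - 2898) = 1/(-4*(-1/107) - 2898) = 1/(4/107 - 2898) = 1/(-310082/107) = -107/310082 ≈ -0.00034507)
1/(-8044 + r) = 1/(-8044 - 107/310082) = 1/(-2494299715/310082) = -310082/2494299715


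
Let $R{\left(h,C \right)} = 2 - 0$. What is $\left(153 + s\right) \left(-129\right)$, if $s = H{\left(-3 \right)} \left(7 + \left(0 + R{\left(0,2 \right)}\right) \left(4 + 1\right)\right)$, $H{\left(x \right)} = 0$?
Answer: $-19737$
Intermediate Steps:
$R{\left(h,C \right)} = 2$ ($R{\left(h,C \right)} = 2 + 0 = 2$)
$s = 0$ ($s = 0 \left(7 + \left(0 + 2\right) \left(4 + 1\right)\right) = 0 \left(7 + 2 \cdot 5\right) = 0 \left(7 + 10\right) = 0 \cdot 17 = 0$)
$\left(153 + s\right) \left(-129\right) = \left(153 + 0\right) \left(-129\right) = 153 \left(-129\right) = -19737$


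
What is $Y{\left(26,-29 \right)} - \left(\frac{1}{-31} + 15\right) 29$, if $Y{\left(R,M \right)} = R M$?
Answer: $- \frac{36830}{31} \approx -1188.1$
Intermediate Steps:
$Y{\left(R,M \right)} = M R$
$Y{\left(26,-29 \right)} - \left(\frac{1}{-31} + 15\right) 29 = \left(-29\right) 26 - \left(\frac{1}{-31} + 15\right) 29 = -754 - \left(- \frac{1}{31} + 15\right) 29 = -754 - \frac{464}{31} \cdot 29 = -754 - \frac{13456}{31} = - \frac{36830}{31}$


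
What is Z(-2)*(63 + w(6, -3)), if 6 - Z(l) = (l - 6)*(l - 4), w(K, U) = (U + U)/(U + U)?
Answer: -2688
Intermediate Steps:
w(K, U) = 1 (w(K, U) = (2*U)/((2*U)) = (2*U)*(1/(2*U)) = 1)
Z(l) = 6 - (-6 + l)*(-4 + l) (Z(l) = 6 - (l - 6)*(l - 4) = 6 - (-6 + l)*(-4 + l))
Z(-2)*(63 + w(6, -3)) = (-18 - 1*(-2)² + 10*(-2))*(63 + 1) = (-18 - 1*4 - 20)*64 = (-18 - 4 - 20)*64 = -42*64 = -2688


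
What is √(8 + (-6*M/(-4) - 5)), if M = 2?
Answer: √6 ≈ 2.4495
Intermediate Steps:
√(8 + (-6*M/(-4) - 5)) = √(8 + (-12/(-4) - 5)) = √(8 + (-12*(-1)/4 - 5)) = √(8 + (-6*(-½) - 5)) = √(8 + (3 - 5)) = √(8 - 2) = √6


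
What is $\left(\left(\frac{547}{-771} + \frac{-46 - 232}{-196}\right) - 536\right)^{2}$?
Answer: $\frac{1635840492525625}{5709011364} \approx 2.8654 \cdot 10^{5}$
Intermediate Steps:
$\left(\left(\frac{547}{-771} + \frac{-46 - 232}{-196}\right) - 536\right)^{2} = \left(\left(547 \left(- \frac{1}{771}\right) + \left(-46 - 232\right) \left(- \frac{1}{196}\right)\right) - 536\right)^{2} = \left(\left(- \frac{547}{771} - - \frac{139}{98}\right) - 536\right)^{2} = \left(\left(- \frac{547}{771} + \frac{139}{98}\right) - 536\right)^{2} = \left(\frac{53563}{75558} - 536\right)^{2} = \left(- \frac{40445525}{75558}\right)^{2} = \frac{1635840492525625}{5709011364}$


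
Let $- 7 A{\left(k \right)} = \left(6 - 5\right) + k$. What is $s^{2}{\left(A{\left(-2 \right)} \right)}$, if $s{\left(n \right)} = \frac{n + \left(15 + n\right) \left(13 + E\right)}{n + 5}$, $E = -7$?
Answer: $\frac{405769}{1296} \approx 313.09$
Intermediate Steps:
$A{\left(k \right)} = - \frac{1}{7} - \frac{k}{7}$ ($A{\left(k \right)} = - \frac{\left(6 - 5\right) + k}{7} = - \frac{1 + k}{7} = - \frac{1}{7} - \frac{k}{7}$)
$s{\left(n \right)} = \frac{90 + 7 n}{5 + n}$ ($s{\left(n \right)} = \frac{n + \left(15 + n\right) \left(13 - 7\right)}{n + 5} = \frac{n + \left(15 + n\right) 6}{5 + n} = \frac{n + \left(90 + 6 n\right)}{5 + n} = \frac{90 + 7 n}{5 + n}$)
$s^{2}{\left(A{\left(-2 \right)} \right)} = \left(\frac{90 + 7 \left(- \frac{1}{7} - - \frac{2}{7}\right)}{5 - - \frac{1}{7}}\right)^{2} = \left(\frac{90 + 7 \left(- \frac{1}{7} + \frac{2}{7}\right)}{5 + \left(- \frac{1}{7} + \frac{2}{7}\right)}\right)^{2} = \left(\frac{90 + 7 \cdot \frac{1}{7}}{5 + \frac{1}{7}}\right)^{2} = \left(\frac{90 + 1}{\frac{36}{7}}\right)^{2} = \left(\frac{7}{36} \cdot 91\right)^{2} = \left(\frac{637}{36}\right)^{2} = \frac{405769}{1296}$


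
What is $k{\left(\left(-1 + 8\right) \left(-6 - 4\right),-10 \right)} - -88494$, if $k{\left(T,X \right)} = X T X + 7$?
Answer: $81501$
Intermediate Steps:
$k{\left(T,X \right)} = 7 + T X^{2}$ ($k{\left(T,X \right)} = T X X + 7 = T X^{2} + 7 = 7 + T X^{2}$)
$k{\left(\left(-1 + 8\right) \left(-6 - 4\right),-10 \right)} - -88494 = \left(7 + \left(-1 + 8\right) \left(-6 - 4\right) \left(-10\right)^{2}\right) - -88494 = \left(7 + 7 \left(-10\right) 100\right) + 88494 = \left(7 - 7000\right) + 88494 = -6993 + 88494 = 81501$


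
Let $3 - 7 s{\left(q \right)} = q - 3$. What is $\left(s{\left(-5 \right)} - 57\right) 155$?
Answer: $- \frac{60140}{7} \approx -8591.4$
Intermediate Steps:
$s{\left(q \right)} = \frac{6}{7} - \frac{q}{7}$ ($s{\left(q \right)} = \frac{3}{7} - \frac{q - 3}{7} = \frac{3}{7} - \frac{-3 + q}{7} = \frac{3}{7} - \left(- \frac{3}{7} + \frac{q}{7}\right) = \frac{6}{7} - \frac{q}{7}$)
$\left(s{\left(-5 \right)} - 57\right) 155 = \left(\left(\frac{6}{7} - - \frac{5}{7}\right) - 57\right) 155 = \left(\left(\frac{6}{7} + \frac{5}{7}\right) - 57\right) 155 = \left(\frac{11}{7} - 57\right) 155 = \left(- \frac{388}{7}\right) 155 = - \frac{60140}{7}$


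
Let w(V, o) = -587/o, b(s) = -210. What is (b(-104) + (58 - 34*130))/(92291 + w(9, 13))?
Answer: -1651/33311 ≈ -0.049563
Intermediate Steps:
(b(-104) + (58 - 34*130))/(92291 + w(9, 13)) = (-210 + (58 - 34*130))/(92291 - 587/13) = (-210 + (58 - 4420))/(92291 - 587*1/13) = (-210 - 4362)/(92291 - 587/13) = -4572/1199196/13 = -4572*13/1199196 = -1651/33311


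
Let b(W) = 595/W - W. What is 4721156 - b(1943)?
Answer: 9176980762/1943 ≈ 4.7231e+6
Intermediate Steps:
b(W) = -W + 595/W
4721156 - b(1943) = 4721156 - (-1*1943 + 595/1943) = 4721156 - (-1943 + 595*(1/1943)) = 4721156 - (-1943 + 595/1943) = 4721156 - 1*(-3774654/1943) = 4721156 + 3774654/1943 = 9176980762/1943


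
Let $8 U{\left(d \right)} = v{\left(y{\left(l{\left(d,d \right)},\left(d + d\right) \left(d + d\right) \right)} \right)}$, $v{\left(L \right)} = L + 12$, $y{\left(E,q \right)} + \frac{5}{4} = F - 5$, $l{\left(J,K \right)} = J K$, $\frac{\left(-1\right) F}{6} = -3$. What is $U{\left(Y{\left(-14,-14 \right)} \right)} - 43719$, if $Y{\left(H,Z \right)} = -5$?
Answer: $- \frac{1398913}{32} \approx -43716.0$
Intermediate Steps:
$F = 18$ ($F = \left(-6\right) \left(-3\right) = 18$)
$y{\left(E,q \right)} = \frac{47}{4}$ ($y{\left(E,q \right)} = - \frac{5}{4} + \left(18 - 5\right) = - \frac{5}{4} + 13 = \frac{47}{4}$)
$v{\left(L \right)} = 12 + L$
$U{\left(d \right)} = \frac{95}{32}$ ($U{\left(d \right)} = \frac{12 + \frac{47}{4}}{8} = \frac{1}{8} \cdot \frac{95}{4} = \frac{95}{32}$)
$U{\left(Y{\left(-14,-14 \right)} \right)} - 43719 = \frac{95}{32} - 43719 = - \frac{1398913}{32}$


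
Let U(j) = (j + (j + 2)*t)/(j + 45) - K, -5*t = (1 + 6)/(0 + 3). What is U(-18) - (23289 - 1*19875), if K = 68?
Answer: -1410368/405 ≈ -3482.4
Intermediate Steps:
t = -7/15 (t = -(1 + 6)/(5*(0 + 3)) = -7/(5*3) = -⅕*7/3 = -7/15 ≈ -0.46667)
U(j) = -68 + (-14/15 + 8*j/15)/(45 + j) (U(j) = (j + (j + 2)*(-7/15))/(j + 45) - 1*68 = (j + (2 + j)*(-7/15))/(45 + j) - 68 = (j + (-14/15 - 7*j/15))/(45 + j) - 68 = (-14/15 + 8*j/15)/(45 + j) - 68 = -68 + (-14/15 + 8*j/15)/(45 + j))
U(-18) - (23289 - 1*19875) = 22*(-2087 - 46*(-18))/(15*(45 - 18)) - (23289 - 1*19875) = (22/15)*(-2087 + 828)/27 - (23289 - 19875) = (22/15)*(1/27)*(-1259) - 1*3414 = -27698/405 - 3414 = -1410368/405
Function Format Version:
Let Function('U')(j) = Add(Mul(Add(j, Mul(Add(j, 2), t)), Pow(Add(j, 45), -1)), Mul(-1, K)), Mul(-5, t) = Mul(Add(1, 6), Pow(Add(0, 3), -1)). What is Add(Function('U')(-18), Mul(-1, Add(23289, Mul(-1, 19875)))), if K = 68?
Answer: Rational(-1410368, 405) ≈ -3482.4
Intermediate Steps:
t = Rational(-7, 15) (t = Mul(Rational(-1, 5), Mul(Add(1, 6), Pow(Add(0, 3), -1))) = Mul(Rational(-1, 5), Mul(7, Pow(3, -1))) = Mul(Rational(-1, 5), Mul(7, Rational(1, 3))) = Mul(Rational(-1, 5), Rational(7, 3)) = Rational(-7, 15) ≈ -0.46667)
Function('U')(j) = Add(-68, Mul(Pow(Add(45, j), -1), Add(Rational(-14, 15), Mul(Rational(8, 15), j)))) (Function('U')(j) = Add(Mul(Add(j, Mul(Add(j, 2), Rational(-7, 15))), Pow(Add(j, 45), -1)), Mul(-1, 68)) = Add(Mul(Add(j, Mul(Add(2, j), Rational(-7, 15))), Pow(Add(45, j), -1)), -68) = Add(Mul(Add(j, Add(Rational(-14, 15), Mul(Rational(-7, 15), j))), Pow(Add(45, j), -1)), -68) = Add(Mul(Add(Rational(-14, 15), Mul(Rational(8, 15), j)), Pow(Add(45, j), -1)), -68) = Add(Mul(Pow(Add(45, j), -1), Add(Rational(-14, 15), Mul(Rational(8, 15), j))), -68) = Add(-68, Mul(Pow(Add(45, j), -1), Add(Rational(-14, 15), Mul(Rational(8, 15), j)))))
Add(Function('U')(-18), Mul(-1, Add(23289, Mul(-1, 19875)))) = Add(Mul(Rational(22, 15), Pow(Add(45, -18), -1), Add(-2087, Mul(-46, -18))), Mul(-1, Add(23289, Mul(-1, 19875)))) = Add(Mul(Rational(22, 15), Pow(27, -1), Add(-2087, 828)), Mul(-1, Add(23289, -19875))) = Add(Mul(Rational(22, 15), Rational(1, 27), -1259), Mul(-1, 3414)) = Add(Rational(-27698, 405), -3414) = Rational(-1410368, 405)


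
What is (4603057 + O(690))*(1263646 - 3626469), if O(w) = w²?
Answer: -12001148980211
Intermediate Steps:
(4603057 + O(690))*(1263646 - 3626469) = (4603057 + 690²)*(1263646 - 3626469) = (4603057 + 476100)*(-2362823) = 5079157*(-2362823) = -12001148980211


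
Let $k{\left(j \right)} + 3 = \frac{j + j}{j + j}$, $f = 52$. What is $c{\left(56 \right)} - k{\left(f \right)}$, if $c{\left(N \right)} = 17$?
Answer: $19$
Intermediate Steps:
$k{\left(j \right)} = -2$ ($k{\left(j \right)} = -3 + \frac{j + j}{j + j} = -3 + \frac{2 j}{2 j} = -3 + 2 j \frac{1}{2 j} = -3 + 1 = -2$)
$c{\left(56 \right)} - k{\left(f \right)} = 17 - -2 = 17 + 2 = 19$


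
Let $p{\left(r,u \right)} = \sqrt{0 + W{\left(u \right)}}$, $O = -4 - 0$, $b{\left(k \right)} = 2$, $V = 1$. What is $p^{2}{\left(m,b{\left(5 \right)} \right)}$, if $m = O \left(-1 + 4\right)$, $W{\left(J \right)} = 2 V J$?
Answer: $4$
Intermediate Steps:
$O = -4$ ($O = -4 + 0 = -4$)
$W{\left(J \right)} = 2 J$ ($W{\left(J \right)} = 2 \cdot 1 J = 2 J$)
$m = -12$ ($m = - 4 \left(-1 + 4\right) = \left(-4\right) 3 = -12$)
$p{\left(r,u \right)} = \sqrt{2} \sqrt{u}$ ($p{\left(r,u \right)} = \sqrt{0 + 2 u} = \sqrt{2 u} = \sqrt{2} \sqrt{u}$)
$p^{2}{\left(m,b{\left(5 \right)} \right)} = \left(\sqrt{2} \sqrt{2}\right)^{2} = 2^{2} = 4$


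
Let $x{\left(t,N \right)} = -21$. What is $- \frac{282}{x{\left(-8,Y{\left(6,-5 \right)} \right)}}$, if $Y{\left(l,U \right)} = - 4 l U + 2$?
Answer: $\frac{94}{7} \approx 13.429$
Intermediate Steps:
$Y{\left(l,U \right)} = 2 - 4 U l$ ($Y{\left(l,U \right)} = - 4 U l + 2 = 2 - 4 U l$)
$- \frac{282}{x{\left(-8,Y{\left(6,-5 \right)} \right)}} = - \frac{282}{-21} = \left(-282\right) \left(- \frac{1}{21}\right) = \frac{94}{7}$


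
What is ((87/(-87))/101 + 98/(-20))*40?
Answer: -19836/101 ≈ -196.40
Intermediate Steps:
((87/(-87))/101 + 98/(-20))*40 = ((87*(-1/87))*(1/101) + 98*(-1/20))*40 = (-1*1/101 - 49/10)*40 = (-1/101 - 49/10)*40 = -4959/1010*40 = -19836/101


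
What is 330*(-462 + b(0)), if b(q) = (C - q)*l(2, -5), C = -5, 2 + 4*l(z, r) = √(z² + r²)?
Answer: -151635 - 825*√29/2 ≈ -1.5386e+5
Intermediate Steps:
l(z, r) = -½ + √(r² + z²)/4 (l(z, r) = -½ + √(z² + r²)/4 = -½ + √(r² + z²)/4)
b(q) = (-5 - q)*(-½ + √29/4) (b(q) = (-5 - q)*(-½ + √((-5)² + 2²)/4) = (-5 - q)*(-½ + √(25 + 4)/4) = (-5 - q)*(-½ + √29/4))
330*(-462 + b(0)) = 330*(-462 + (2 - √29)*(5 + 0)/4) = 330*(-462 + (¼)*(2 - √29)*5) = 330*(-462 + (5/2 - 5*√29/4)) = 330*(-919/2 - 5*√29/4) = -151635 - 825*√29/2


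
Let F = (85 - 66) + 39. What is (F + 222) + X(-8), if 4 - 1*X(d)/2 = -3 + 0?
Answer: 294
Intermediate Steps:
X(d) = 14 (X(d) = 8 - 2*(-3 + 0) = 8 - 2*(-3) = 8 + 6 = 14)
F = 58 (F = 19 + 39 = 58)
(F + 222) + X(-8) = (58 + 222) + 14 = 280 + 14 = 294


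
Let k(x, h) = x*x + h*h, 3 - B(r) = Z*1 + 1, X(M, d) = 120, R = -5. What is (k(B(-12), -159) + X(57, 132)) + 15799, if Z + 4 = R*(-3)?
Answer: 41281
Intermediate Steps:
Z = 11 (Z = -4 - 5*(-3) = -4 + 15 = 11)
B(r) = -9 (B(r) = 3 - (11*1 + 1) = 3 - (11 + 1) = 3 - 1*12 = 3 - 12 = -9)
k(x, h) = h² + x² (k(x, h) = x² + h² = h² + x²)
(k(B(-12), -159) + X(57, 132)) + 15799 = (((-159)² + (-9)²) + 120) + 15799 = ((25281 + 81) + 120) + 15799 = (25362 + 120) + 15799 = 25482 + 15799 = 41281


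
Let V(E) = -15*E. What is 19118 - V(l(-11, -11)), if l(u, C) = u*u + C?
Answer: 20768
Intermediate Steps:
l(u, C) = C + u² (l(u, C) = u² + C = C + u²)
19118 - V(l(-11, -11)) = 19118 - (-15)*(-11 + (-11)²) = 19118 - (-15)*(-11 + 121) = 19118 - (-15)*110 = 19118 - 1*(-1650) = 19118 + 1650 = 20768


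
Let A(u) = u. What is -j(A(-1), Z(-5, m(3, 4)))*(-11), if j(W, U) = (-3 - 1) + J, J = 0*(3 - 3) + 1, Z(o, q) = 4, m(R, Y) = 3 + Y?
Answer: -33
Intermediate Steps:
J = 1 (J = 0*0 + 1 = 0 + 1 = 1)
j(W, U) = -3 (j(W, U) = (-3 - 1) + 1 = -4 + 1 = -3)
-j(A(-1), Z(-5, m(3, 4)))*(-11) = -1*(-3)*(-11) = 3*(-11) = -33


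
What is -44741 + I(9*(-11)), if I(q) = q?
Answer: -44840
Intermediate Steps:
-44741 + I(9*(-11)) = -44741 + 9*(-11) = -44741 - 99 = -44840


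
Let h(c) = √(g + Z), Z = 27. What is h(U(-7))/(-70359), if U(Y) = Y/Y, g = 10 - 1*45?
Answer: -2*I*√2/70359 ≈ -4.02e-5*I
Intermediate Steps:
g = -35 (g = 10 - 45 = -35)
U(Y) = 1
h(c) = 2*I*√2 (h(c) = √(-35 + 27) = √(-8) = 2*I*√2)
h(U(-7))/(-70359) = (2*I*√2)/(-70359) = (2*I*√2)*(-1/70359) = -2*I*√2/70359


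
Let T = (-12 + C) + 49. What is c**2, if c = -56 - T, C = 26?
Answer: 14161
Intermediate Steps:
T = 63 (T = (-12 + 26) + 49 = 14 + 49 = 63)
c = -119 (c = -56 - 1*63 = -56 - 63 = -119)
c**2 = (-119)**2 = 14161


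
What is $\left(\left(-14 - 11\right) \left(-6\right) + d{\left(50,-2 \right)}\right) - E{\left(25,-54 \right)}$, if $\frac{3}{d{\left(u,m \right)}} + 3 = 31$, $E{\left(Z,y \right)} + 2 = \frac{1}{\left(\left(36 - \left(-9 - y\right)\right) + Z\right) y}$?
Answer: $\frac{919951}{6048} \approx 152.11$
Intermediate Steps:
$E{\left(Z,y \right)} = -2 + \frac{1}{y \left(45 + Z + y\right)}$ ($E{\left(Z,y \right)} = -2 + \frac{1}{\left(\left(36 - \left(-9 - y\right)\right) + Z\right) y} = -2 + \frac{1}{\left(\left(36 + \left(9 + y\right)\right) + Z\right) y} = -2 + \frac{1}{\left(\left(45 + y\right) + Z\right) y} = -2 + \frac{1}{\left(45 + Z + y\right) y} = -2 + \frac{1}{y \left(45 + Z + y\right)}$)
$d{\left(u,m \right)} = \frac{3}{28}$ ($d{\left(u,m \right)} = \frac{3}{-3 + 31} = \frac{3}{28}$)
$\left(\left(-14 - 11\right) \left(-6\right) + d{\left(50,-2 \right)}\right) - E{\left(25,-54 \right)} = \left(\left(-14 - 11\right) \left(-6\right) + \frac{3}{28}\right) - \frac{1 - -4860 - 2 \left(-54\right)^{2} - 50 \left(-54\right)}{\left(-54\right) \left(45 + 25 - 54\right)} = \left(\left(-25\right) \left(-6\right) + \frac{3}{28}\right) - - \frac{1 + 4860 - 5832 + 2700}{54 \cdot 16} = \left(150 + \frac{3}{28}\right) - \left(- \frac{1}{54}\right) \frac{1}{16} \left(1 + 4860 - 5832 + 2700\right) = \frac{4203}{28} - \left(- \frac{1}{54}\right) \frac{1}{16} \cdot 1729 = \frac{4203}{28} - - \frac{1729}{864} = \frac{4203}{28} + \frac{1729}{864} = \frac{919951}{6048}$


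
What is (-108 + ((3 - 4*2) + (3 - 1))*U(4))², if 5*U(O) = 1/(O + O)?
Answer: 18688329/1600 ≈ 11680.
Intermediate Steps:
U(O) = 1/(10*O) (U(O) = 1/(5*(O + O)) = 1/(5*((2*O))) = (1/(2*O))/5 = 1/(10*O))
(-108 + ((3 - 4*2) + (3 - 1))*U(4))² = (-108 + ((3 - 4*2) + (3 - 1))*((⅒)/4))² = (-108 + ((3 - 8) + 2)*((⅒)*(¼)))² = (-108 + (-5 + 2)*(1/40))² = (-108 - 3*1/40)² = (-108 - 3/40)² = (-4323/40)² = 18688329/1600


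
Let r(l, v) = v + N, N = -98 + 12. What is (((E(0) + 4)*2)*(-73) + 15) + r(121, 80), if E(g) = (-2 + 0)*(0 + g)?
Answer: -575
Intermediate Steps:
E(g) = -2*g
N = -86
r(l, v) = -86 + v (r(l, v) = v - 86 = -86 + v)
(((E(0) + 4)*2)*(-73) + 15) + r(121, 80) = (((-2*0 + 4)*2)*(-73) + 15) + (-86 + 80) = (((0 + 4)*2)*(-73) + 15) - 6 = ((4*2)*(-73) + 15) - 6 = (8*(-73) + 15) - 6 = (-584 + 15) - 6 = -569 - 6 = -575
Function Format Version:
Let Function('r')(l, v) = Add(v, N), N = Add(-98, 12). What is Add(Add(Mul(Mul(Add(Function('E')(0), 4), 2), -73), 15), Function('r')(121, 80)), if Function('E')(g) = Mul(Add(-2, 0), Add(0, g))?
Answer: -575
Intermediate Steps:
Function('E')(g) = Mul(-2, g)
N = -86
Function('r')(l, v) = Add(-86, v) (Function('r')(l, v) = Add(v, -86) = Add(-86, v))
Add(Add(Mul(Mul(Add(Function('E')(0), 4), 2), -73), 15), Function('r')(121, 80)) = Add(Add(Mul(Mul(Add(Mul(-2, 0), 4), 2), -73), 15), Add(-86, 80)) = Add(Add(Mul(Mul(Add(0, 4), 2), -73), 15), -6) = Add(Add(Mul(Mul(4, 2), -73), 15), -6) = Add(Add(Mul(8, -73), 15), -6) = Add(Add(-584, 15), -6) = Add(-569, -6) = -575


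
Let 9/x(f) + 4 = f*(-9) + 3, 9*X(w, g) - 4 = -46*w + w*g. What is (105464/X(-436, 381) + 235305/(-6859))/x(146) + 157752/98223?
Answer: 24450791880742322/4099983965383 ≈ 5963.6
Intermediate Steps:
X(w, g) = 4/9 - 46*w/9 + g*w/9 (X(w, g) = 4/9 + (-46*w + w*g)/9 = 4/9 + (-46*w + g*w)/9 = 4/9 + (-46*w/9 + g*w/9) = 4/9 - 46*w/9 + g*w/9)
x(f) = 9/(-1 - 9*f) (x(f) = 9/(-4 + (f*(-9) + 3)) = 9/(-4 + (-9*f + 3)) = 9/(-4 + (3 - 9*f)) = 9/(-1 - 9*f))
(105464/X(-436, 381) + 235305/(-6859))/x(146) + 157752/98223 = (105464/(4/9 - 46/9*(-436) + (1/9)*381*(-436)) + 235305/(-6859))/((-9/(1 + 9*146))) + 157752/98223 = (105464/(4/9 + 20056/9 - 55372/3) + 235305*(-1/6859))/((-9/(1 + 1314))) + 157752*(1/98223) = (105464/(-146056/9) - 235305/6859)/((-9/1315)) + 52584/32741 = (105464*(-9/146056) - 235305/6859)/((-9*1/1315)) + 52584/32741 = (-118647/18257 - 235305/6859)/(-9/1315) + 52584/32741 = -5109763158/125224763*(-1315/9) + 52584/32741 = 746593172530/125224763 + 52584/32741 = 24450791880742322/4099983965383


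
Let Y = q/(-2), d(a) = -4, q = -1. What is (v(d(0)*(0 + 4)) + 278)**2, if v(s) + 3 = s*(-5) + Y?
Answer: 505521/4 ≈ 1.2638e+5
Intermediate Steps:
Y = 1/2 (Y = -1/(-2) = -1*(-1/2) = 1/2 ≈ 0.50000)
v(s) = -5/2 - 5*s (v(s) = -3 + (s*(-5) + 1/2) = -3 + (-5*s + 1/2) = -3 + (1/2 - 5*s) = -5/2 - 5*s)
(v(d(0)*(0 + 4)) + 278)**2 = ((-5/2 - (-20)*(0 + 4)) + 278)**2 = ((-5/2 - (-20)*4) + 278)**2 = ((-5/2 - 5*(-16)) + 278)**2 = ((-5/2 + 80) + 278)**2 = (155/2 + 278)**2 = (711/2)**2 = 505521/4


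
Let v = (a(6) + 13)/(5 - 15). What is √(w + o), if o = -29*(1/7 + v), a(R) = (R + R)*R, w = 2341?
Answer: √506338/14 ≈ 50.827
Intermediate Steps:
a(R) = 2*R² (a(R) = (2*R)*R = 2*R²)
v = -17/2 (v = (2*6² + 13)/(5 - 15) = (2*36 + 13)/(-10) = (72 + 13)*(-⅒) = 85*(-⅒) = -17/2 ≈ -8.5000)
o = 3393/14 (o = -29*(1/7 - 17/2) = -29*(1*(⅐) - 17/2) = -29*(⅐ - 17/2) = -29*(-117/14) = 3393/14 ≈ 242.36)
√(w + o) = √(2341 + 3393/14) = √(36167/14) = √506338/14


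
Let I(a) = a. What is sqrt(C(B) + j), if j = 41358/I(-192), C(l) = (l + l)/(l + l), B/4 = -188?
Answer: I*sqrt(13722)/8 ≈ 14.643*I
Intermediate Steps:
B = -752 (B = 4*(-188) = -752)
C(l) = 1 (C(l) = (2*l)/((2*l)) = (2*l)*(1/(2*l)) = 1)
j = -6893/32 (j = 41358/(-192) = 41358*(-1/192) = -6893/32 ≈ -215.41)
sqrt(C(B) + j) = sqrt(1 - 6893/32) = sqrt(-6861/32) = I*sqrt(13722)/8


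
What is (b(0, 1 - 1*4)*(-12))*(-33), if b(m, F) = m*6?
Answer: 0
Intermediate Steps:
b(m, F) = 6*m
(b(0, 1 - 1*4)*(-12))*(-33) = ((6*0)*(-12))*(-33) = (0*(-12))*(-33) = 0*(-33) = 0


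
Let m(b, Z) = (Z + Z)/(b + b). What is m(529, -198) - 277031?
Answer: -146549597/529 ≈ -2.7703e+5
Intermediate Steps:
m(b, Z) = Z/b (m(b, Z) = (2*Z)/((2*b)) = (2*Z)*(1/(2*b)) = Z/b)
m(529, -198) - 277031 = -198/529 - 277031 = -146549597/529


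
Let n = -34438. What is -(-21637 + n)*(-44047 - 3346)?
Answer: -2657562475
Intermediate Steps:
-(-21637 + n)*(-44047 - 3346) = -(-21637 - 34438)*(-44047 - 3346) = -(-56075)*(-47393) = -1*2657562475 = -2657562475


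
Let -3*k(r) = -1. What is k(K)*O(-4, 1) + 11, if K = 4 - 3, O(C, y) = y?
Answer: 34/3 ≈ 11.333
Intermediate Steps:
K = 1
k(r) = 1/3 (k(r) = -1/3*(-1) = 1/3)
k(K)*O(-4, 1) + 11 = (1/3)*1 + 11 = 1/3 + 11 = 34/3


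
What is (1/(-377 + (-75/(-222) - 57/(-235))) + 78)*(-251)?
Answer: -128151989696/6545937 ≈ -19577.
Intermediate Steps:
(1/(-377 + (-75/(-222) - 57/(-235))) + 78)*(-251) = (1/(-377 + (-75*(-1/222) - 57*(-1/235))) + 78)*(-251) = (1/(-377 + (25/74 + 57/235)) + 78)*(-251) = (1/(-377 + 10093/17390) + 78)*(-251) = (1/(-6545937/17390) + 78)*(-251) = (-17390/6545937 + 78)*(-251) = (510565696/6545937)*(-251) = -128151989696/6545937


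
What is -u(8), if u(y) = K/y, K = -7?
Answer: 7/8 ≈ 0.87500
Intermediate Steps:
u(y) = -7/y
-u(8) = -(-7)/8 = -1*(-7/8) = 7/8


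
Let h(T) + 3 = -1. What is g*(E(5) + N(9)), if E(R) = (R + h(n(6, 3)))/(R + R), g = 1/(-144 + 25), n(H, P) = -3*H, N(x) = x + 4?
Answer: -131/1190 ≈ -0.11008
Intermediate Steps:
N(x) = 4 + x
g = -1/119 (g = 1/(-119) = -1/119 ≈ -0.0084034)
h(T) = -4 (h(T) = -3 - 1 = -4)
E(R) = (-4 + R)/(2*R) (E(R) = (R - 4)/(R + R) = (-4 + R)/((2*R)) = (-4 + R)*(1/(2*R)) = (-4 + R)/(2*R))
g*(E(5) + N(9)) = -((½)*(-4 + 5)/5 + (4 + 9))/119 = -((½)*(⅕)*1 + 13)/119 = -(⅒ + 13)/119 = -1/119*131/10 = -131/1190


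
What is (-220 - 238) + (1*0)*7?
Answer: -458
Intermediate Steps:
(-220 - 238) + (1*0)*7 = -458 + 0*7 = -458 + 0 = -458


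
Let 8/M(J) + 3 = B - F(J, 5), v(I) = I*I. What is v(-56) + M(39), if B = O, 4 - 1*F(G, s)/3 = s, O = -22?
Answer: 34492/11 ≈ 3135.6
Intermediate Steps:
F(G, s) = 12 - 3*s
B = -22
v(I) = I²
M(J) = -4/11 (M(J) = 8/(-3 + (-22 - (12 - 3*5))) = 8/(-3 + (-22 - (12 - 15))) = 8/(-3 + (-22 - 1*(-3))) = 8/(-3 + (-22 + 3)) = 8/(-3 - 19) = 8/(-22) = 8*(-1/22) = -4/11)
v(-56) + M(39) = (-56)² - 4/11 = 3136 - 4/11 = 34492/11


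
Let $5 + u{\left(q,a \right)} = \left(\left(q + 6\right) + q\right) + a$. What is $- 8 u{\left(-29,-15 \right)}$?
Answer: $576$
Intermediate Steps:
$u{\left(q,a \right)} = 1 + a + 2 q$ ($u{\left(q,a \right)} = -5 + \left(\left(\left(q + 6\right) + q\right) + a\right) = -5 + \left(\left(\left(6 + q\right) + q\right) + a\right) = -5 + \left(\left(6 + 2 q\right) + a\right) = -5 + \left(6 + a + 2 q\right) = 1 + a + 2 q$)
$- 8 u{\left(-29,-15 \right)} = - 8 \left(1 - 15 + 2 \left(-29\right)\right) = - 8 \left(1 - 15 - 58\right) = \left(-8\right) \left(-72\right) = 576$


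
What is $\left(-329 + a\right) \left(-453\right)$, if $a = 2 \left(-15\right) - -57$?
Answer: $136806$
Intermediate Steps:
$a = 27$ ($a = -30 + 57 = 27$)
$\left(-329 + a\right) \left(-453\right) = \left(-329 + 27\right) \left(-453\right) = \left(-302\right) \left(-453\right) = 136806$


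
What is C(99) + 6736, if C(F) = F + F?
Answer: 6934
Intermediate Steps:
C(F) = 2*F
C(99) + 6736 = 2*99 + 6736 = 198 + 6736 = 6934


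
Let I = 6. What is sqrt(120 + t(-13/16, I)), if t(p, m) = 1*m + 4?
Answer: sqrt(130) ≈ 11.402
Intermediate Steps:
t(p, m) = 4 + m (t(p, m) = m + 4 = 4 + m)
sqrt(120 + t(-13/16, I)) = sqrt(120 + (4 + 6)) = sqrt(120 + 10) = sqrt(130)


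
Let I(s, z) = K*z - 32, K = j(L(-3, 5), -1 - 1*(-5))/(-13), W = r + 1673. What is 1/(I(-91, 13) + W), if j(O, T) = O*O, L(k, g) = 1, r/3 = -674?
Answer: -1/382 ≈ -0.0026178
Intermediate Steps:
r = -2022 (r = 3*(-674) = -2022)
j(O, T) = O**2
W = -349 (W = -2022 + 1673 = -349)
K = -1/13 (K = 1**2/(-13) = 1*(-1/13) = -1/13 ≈ -0.076923)
I(s, z) = -32 - z/13 (I(s, z) = -z/13 - 32 = -32 - z/13)
1/(I(-91, 13) + W) = 1/((-32 - 1/13*13) - 349) = 1/((-32 - 1) - 349) = 1/(-33 - 349) = 1/(-382) = -1/382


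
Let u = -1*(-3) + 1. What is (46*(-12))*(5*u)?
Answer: -11040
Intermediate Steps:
u = 4 (u = 3 + 1 = 4)
(46*(-12))*(5*u) = (46*(-12))*(5*4) = -552*20 = -11040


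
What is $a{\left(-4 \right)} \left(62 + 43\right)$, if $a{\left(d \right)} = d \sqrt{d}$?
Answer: $- 840 i \approx - 840.0 i$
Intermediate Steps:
$a{\left(d \right)} = d^{\frac{3}{2}}$
$a{\left(-4 \right)} \left(62 + 43\right) = \left(-4\right)^{\frac{3}{2}} \left(62 + 43\right) = - 8 i 105 = - 840 i$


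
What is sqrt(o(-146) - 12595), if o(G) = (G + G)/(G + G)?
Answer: I*sqrt(12594) ≈ 112.22*I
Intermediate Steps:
o(G) = 1 (o(G) = (2*G)/((2*G)) = (2*G)*(1/(2*G)) = 1)
sqrt(o(-146) - 12595) = sqrt(1 - 12595) = sqrt(-12594) = I*sqrt(12594)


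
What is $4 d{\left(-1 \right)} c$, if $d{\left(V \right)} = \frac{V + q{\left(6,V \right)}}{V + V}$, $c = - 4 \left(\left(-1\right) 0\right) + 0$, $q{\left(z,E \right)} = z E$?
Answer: $0$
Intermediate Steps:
$q{\left(z,E \right)} = E z$
$c = 0$ ($c = \left(-4\right) 0 + 0 = 0 + 0 = 0$)
$d{\left(V \right)} = \frac{7}{2}$ ($d{\left(V \right)} = \frac{V + V 6}{V + V} = \frac{V + 6 V}{2 V} = 7 V \frac{1}{2 V} = \frac{7}{2}$)
$4 d{\left(-1 \right)} c = 4 \cdot \frac{7}{2} \cdot 0 = 14 \cdot 0 = 0$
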